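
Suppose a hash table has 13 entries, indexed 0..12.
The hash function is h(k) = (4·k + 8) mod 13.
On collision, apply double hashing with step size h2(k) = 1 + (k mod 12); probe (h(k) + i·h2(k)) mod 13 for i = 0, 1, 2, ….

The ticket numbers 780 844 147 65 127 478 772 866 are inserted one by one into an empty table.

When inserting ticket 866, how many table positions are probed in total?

4

780 hashes to 8; slot 8 is free -> place at 8.
844 hashes to 4; slot 4 is free -> place at 4.
147 hashes to 11; slot 11 is free -> place at 11.
65 hashes to 8, h2=6; 8 taken -> place at 1.
127 hashes to 9; slot 9 is free -> place at 9.
478 hashes to 9, h2=11; 9 taken -> place at 7.
772 hashes to 2; slot 2 is free -> place at 2.
866 hashes to 1, h2=3; 1,4,7 taken -> place at 10.
Table: [—, 65, 772, —, 844, —, —, 478, 780, 127, 866, 147, —]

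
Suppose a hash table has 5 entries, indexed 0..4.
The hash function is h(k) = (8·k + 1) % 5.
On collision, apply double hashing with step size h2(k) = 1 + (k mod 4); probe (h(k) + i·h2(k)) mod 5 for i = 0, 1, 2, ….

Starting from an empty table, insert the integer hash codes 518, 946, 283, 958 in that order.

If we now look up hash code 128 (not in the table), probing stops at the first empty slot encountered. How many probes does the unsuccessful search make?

3

518 hashes to 0; slot 0 is free -> place at 0.
946 hashes to 4; slot 4 is free -> place at 4.
283 hashes to 0, h2=4; 0,4 taken -> place at 3.
958 hashes to 0, h2=3; 0,3 taken -> place at 1.
Table: [518, 958, ∅, 283, 946]
Lookup 128: h=0, h2=1, probe 0,1,2 → slot 2 empty, not found.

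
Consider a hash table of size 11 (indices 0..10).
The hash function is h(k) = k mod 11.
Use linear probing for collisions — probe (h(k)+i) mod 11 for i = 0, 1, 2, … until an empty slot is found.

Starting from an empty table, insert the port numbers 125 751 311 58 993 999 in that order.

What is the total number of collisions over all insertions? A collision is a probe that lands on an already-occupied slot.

9

125 hashes to 4; slot 4 is free -> place at 4.
751 hashes to 3; slot 3 is free -> place at 3.
311 hashes to 3; 3,4 taken -> place at 5.
58 hashes to 3; 3,4,5 taken -> place at 6.
993 hashes to 3; 3,4,5,6 taken -> place at 7.
999 hashes to 9; slot 9 is free -> place at 9.
Table: [—, —, —, 751, 125, 311, 58, 993, —, 999, —]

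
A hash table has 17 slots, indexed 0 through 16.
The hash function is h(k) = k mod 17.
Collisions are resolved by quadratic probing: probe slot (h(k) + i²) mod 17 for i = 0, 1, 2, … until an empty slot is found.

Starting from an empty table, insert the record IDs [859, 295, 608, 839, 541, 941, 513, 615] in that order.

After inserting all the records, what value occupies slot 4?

859 hashes to 9; slot 9 is free => place at 9.
295 hashes to 6; slot 6 is free => place at 6.
608 hashes to 13; slot 13 is free => place at 13.
839 hashes to 6; 6 taken => place at 7.
541 hashes to 14; slot 14 is free => place at 14.
941 hashes to 6; 6,7 taken => place at 10.
513 hashes to 3; slot 3 is free => place at 3.
615 hashes to 3; 3 taken => place at 4.
Table: [—, —, —, 513, 615, —, 295, 839, —, 859, 941, —, —, 608, 541, —, —]

615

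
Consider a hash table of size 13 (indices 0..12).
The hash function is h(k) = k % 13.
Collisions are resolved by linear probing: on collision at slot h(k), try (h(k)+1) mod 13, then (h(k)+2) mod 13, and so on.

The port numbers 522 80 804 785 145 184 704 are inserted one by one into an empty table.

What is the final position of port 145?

4

522 hashes to 2; slot 2 is free → place at 2.
80 hashes to 2; 2 taken → place at 3.
804 hashes to 11; slot 11 is free → place at 11.
785 hashes to 5; slot 5 is free → place at 5.
145 hashes to 2; 2,3 taken → place at 4.
184 hashes to 2; 2,3,4,5 taken → place at 6.
704 hashes to 2; 2,3,4,5,6 taken → place at 7.
Table: [_, _, 522, 80, 145, 785, 184, 704, _, _, _, 804, _]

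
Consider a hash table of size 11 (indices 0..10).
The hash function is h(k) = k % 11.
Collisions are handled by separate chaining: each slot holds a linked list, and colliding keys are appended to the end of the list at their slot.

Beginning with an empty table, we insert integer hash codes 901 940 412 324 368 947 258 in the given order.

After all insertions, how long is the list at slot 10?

1

Insert 901: h=10, bucket 10 empty → new chain.
Insert 940: h=5, bucket 5 empty → new chain.
Insert 412: h=5, bucket 5 nonempty → append to chain.
Insert 324: h=5, bucket 5 nonempty → append to chain.
Insert 368: h=5, bucket 5 nonempty → append to chain.
Insert 947: h=1, bucket 1 empty → new chain.
Insert 258: h=5, bucket 5 nonempty → append to chain.
Final buckets:
0: _
1: 947
2: _
3: _
4: _
5: 940 -> 412 -> 324 -> 368 -> 258
6: _
7: _
8: _
9: _
10: 901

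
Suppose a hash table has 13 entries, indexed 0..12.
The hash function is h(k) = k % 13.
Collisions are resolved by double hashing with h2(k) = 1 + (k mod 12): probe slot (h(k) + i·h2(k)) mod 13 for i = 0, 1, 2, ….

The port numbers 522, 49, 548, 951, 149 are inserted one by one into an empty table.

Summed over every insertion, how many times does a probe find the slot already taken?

3

522 hashes to 2; slot 2 is free => place at 2.
49 hashes to 10; slot 10 is free => place at 10.
548 hashes to 2, h2=9; 2 taken => place at 11.
951 hashes to 2, h2=4; 2 taken => place at 6.
149 hashes to 6, h2=6; 6 taken => place at 12.
Table: [., ., 522, ., ., ., 951, ., ., ., 49, 548, 149]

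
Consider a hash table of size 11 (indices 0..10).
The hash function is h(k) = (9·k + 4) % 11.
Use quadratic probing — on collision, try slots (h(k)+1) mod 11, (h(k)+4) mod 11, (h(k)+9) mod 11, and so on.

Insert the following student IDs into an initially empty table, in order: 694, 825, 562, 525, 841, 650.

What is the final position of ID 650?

Insert 694: h=2, slot 2 empty => index 2.
Insert 825: h=4, slot 4 empty => index 4.
Insert 562: h=2, slot 2 occupied => index 3.
Insert 525: h=10, slot 10 empty => index 10.
Insert 841: h=5, slot 5 empty => index 5.
Insert 650: h=2, slots 2,3 occupied => index 6.
Table: [∅, ∅, 694, 562, 825, 841, 650, ∅, ∅, ∅, 525]

6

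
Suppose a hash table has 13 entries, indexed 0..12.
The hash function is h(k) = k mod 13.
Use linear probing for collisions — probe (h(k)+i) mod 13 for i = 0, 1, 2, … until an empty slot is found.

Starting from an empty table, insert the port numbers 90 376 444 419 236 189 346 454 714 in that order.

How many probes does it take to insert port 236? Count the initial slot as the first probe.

90 hashes to 12; slot 12 is free => place at 12.
376 hashes to 12; 12 taken => place at 0.
444 hashes to 2; slot 2 is free => place at 2.
419 hashes to 3; slot 3 is free => place at 3.
236 hashes to 2; 2,3 taken => place at 4.
189 hashes to 7; slot 7 is free => place at 7.
346 hashes to 8; slot 8 is free => place at 8.
454 hashes to 12; 12,0 taken => place at 1.
714 hashes to 12; 12,0,1,2,3,4 taken => place at 5.
Table: [376, 454, 444, 419, 236, 714, ., 189, 346, ., ., ., 90]

3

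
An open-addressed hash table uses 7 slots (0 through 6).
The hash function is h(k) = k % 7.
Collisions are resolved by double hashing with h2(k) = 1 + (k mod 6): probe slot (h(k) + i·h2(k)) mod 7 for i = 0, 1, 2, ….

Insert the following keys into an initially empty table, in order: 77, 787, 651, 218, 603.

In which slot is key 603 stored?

77: h=0 -> slot 0
787: h=3 -> slot 3
651: h=0, h2=4, probe 0,4 -> slot 4
218: h=1 -> slot 1
603: h=1, h2=4, probe 1,5 -> slot 5
Table: [77, 218, ., 787, 651, 603, .]

5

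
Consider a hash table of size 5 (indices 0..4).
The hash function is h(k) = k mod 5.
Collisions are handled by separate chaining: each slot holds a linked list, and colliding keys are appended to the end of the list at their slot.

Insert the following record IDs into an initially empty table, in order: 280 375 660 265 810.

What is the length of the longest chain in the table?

5

Insert 280: h=0, bucket 0 empty → new chain.
Insert 375: h=0, bucket 0 nonempty → append to chain.
Insert 660: h=0, bucket 0 nonempty → append to chain.
Insert 265: h=0, bucket 0 nonempty → append to chain.
Insert 810: h=0, bucket 0 nonempty → append to chain.
Final buckets:
0: 280 -> 375 -> 660 -> 265 -> 810
1: ∅
2: ∅
3: ∅
4: ∅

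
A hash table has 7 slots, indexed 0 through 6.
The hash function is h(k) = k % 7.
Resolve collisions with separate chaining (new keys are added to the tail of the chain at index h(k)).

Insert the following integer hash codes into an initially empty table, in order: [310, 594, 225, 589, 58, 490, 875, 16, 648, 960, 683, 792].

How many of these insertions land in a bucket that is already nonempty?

310 -> bucket 2
594 -> bucket 6
225 -> bucket 1
589 -> bucket 1 (collision)
58 -> bucket 2 (collision)
490 -> bucket 0
875 -> bucket 0 (collision)
16 -> bucket 2 (collision)
648 -> bucket 4
960 -> bucket 1 (collision)
683 -> bucket 4 (collision)
792 -> bucket 1 (collision)
Final buckets:
0: 490 -> 875
1: 225 -> 589 -> 960 -> 792
2: 310 -> 58 -> 16
3: -
4: 648 -> 683
5: -
6: 594

7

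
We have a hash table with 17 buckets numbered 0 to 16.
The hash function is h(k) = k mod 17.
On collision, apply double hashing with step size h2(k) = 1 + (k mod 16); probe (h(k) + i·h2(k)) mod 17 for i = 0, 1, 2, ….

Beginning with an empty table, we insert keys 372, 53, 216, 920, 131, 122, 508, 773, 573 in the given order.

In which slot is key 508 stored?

372 hashes to 15; slot 15 is free => place at 15.
53 hashes to 2; slot 2 is free => place at 2.
216 hashes to 12; slot 12 is free => place at 12.
920 hashes to 2, h2=9; 2 taken => place at 11.
131 hashes to 12, h2=4; 12 taken => place at 16.
122 hashes to 3; slot 3 is free => place at 3.
508 hashes to 15, h2=13; 15,11 taken => place at 7.
773 hashes to 8; slot 8 is free => place at 8.
573 hashes to 12, h2=14; 12 taken => place at 9.
Table: [., ., 53, 122, ., ., ., 508, 773, 573, ., 920, 216, ., ., 372, 131]

7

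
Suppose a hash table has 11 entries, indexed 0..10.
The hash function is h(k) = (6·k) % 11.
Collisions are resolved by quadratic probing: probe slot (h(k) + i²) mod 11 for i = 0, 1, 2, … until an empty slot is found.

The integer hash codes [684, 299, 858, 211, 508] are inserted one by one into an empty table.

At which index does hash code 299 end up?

Insert 684: h=1, slot 1 empty → index 1.
Insert 299: h=1, slot 1 occupied → index 2.
Insert 858: h=0, slot 0 empty → index 0.
Insert 211: h=1, slots 1,2 occupied → index 5.
Insert 508: h=1, slots 1,2,5 occupied → index 10.
Table: [858, 684, 299, _, _, 211, _, _, _, _, 508]

2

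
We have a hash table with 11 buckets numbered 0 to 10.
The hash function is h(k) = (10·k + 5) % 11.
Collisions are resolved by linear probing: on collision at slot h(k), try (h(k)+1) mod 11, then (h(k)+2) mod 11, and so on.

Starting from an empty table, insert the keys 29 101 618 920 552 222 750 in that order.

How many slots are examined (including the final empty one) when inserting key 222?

Insert 29: h=9, slot 9 empty -> index 9.
Insert 101: h=3, slot 3 empty -> index 3.
Insert 618: h=3, slot 3 occupied -> index 4.
Insert 920: h=9, slot 9 occupied -> index 10.
Insert 552: h=3, slots 3,4 occupied -> index 5.
Insert 222: h=3, slots 3,4,5 occupied -> index 6.
Insert 750: h=3, slots 3,4,5,6 occupied -> index 7.
Table: [_, _, _, 101, 618, 552, 222, 750, _, 29, 920]

4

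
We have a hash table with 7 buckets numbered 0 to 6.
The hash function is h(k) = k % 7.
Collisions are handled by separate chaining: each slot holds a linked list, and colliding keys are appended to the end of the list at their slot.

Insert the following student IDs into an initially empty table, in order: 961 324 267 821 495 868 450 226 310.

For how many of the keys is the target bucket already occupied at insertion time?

5

Insert 961: h=2, bucket 2 empty -> new chain.
Insert 324: h=2, bucket 2 nonempty -> append to chain.
Insert 267: h=1, bucket 1 empty -> new chain.
Insert 821: h=2, bucket 2 nonempty -> append to chain.
Insert 495: h=5, bucket 5 empty -> new chain.
Insert 868: h=0, bucket 0 empty -> new chain.
Insert 450: h=2, bucket 2 nonempty -> append to chain.
Insert 226: h=2, bucket 2 nonempty -> append to chain.
Insert 310: h=2, bucket 2 nonempty -> append to chain.
Final buckets:
0: 868
1: 267
2: 961 -> 324 -> 821 -> 450 -> 226 -> 310
3: _
4: _
5: 495
6: _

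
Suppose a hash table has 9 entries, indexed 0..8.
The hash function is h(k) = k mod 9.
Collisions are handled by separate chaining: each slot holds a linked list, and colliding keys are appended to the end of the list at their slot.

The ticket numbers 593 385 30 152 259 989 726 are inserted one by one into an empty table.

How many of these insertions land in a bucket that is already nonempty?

Insert 593: h=8, bucket 8 empty -> new chain.
Insert 385: h=7, bucket 7 empty -> new chain.
Insert 30: h=3, bucket 3 empty -> new chain.
Insert 152: h=8, bucket 8 nonempty -> append to chain.
Insert 259: h=7, bucket 7 nonempty -> append to chain.
Insert 989: h=8, bucket 8 nonempty -> append to chain.
Insert 726: h=6, bucket 6 empty -> new chain.
Final buckets:
0: ∅
1: ∅
2: ∅
3: 30
4: ∅
5: ∅
6: 726
7: 385 -> 259
8: 593 -> 152 -> 989

3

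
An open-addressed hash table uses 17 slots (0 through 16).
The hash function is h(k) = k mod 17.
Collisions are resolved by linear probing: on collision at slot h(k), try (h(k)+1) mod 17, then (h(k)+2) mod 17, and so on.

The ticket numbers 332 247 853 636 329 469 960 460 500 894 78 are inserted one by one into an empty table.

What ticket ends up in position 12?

332: h=9 → slot 9
247: h=9, probe 9,10 → slot 10
853: h=3 → slot 3
636: h=7 → slot 7
329: h=6 → slot 6
469: h=10, probe 10,11 → slot 11
960: h=8 → slot 8
460: h=1 → slot 1
500: h=7, probe 7,8,9,10,11,12 → slot 12
894: h=10, probe 10,11,12,13 → slot 13
78: h=10, probe 10,11,12,13,14 → slot 14
Table: [—, 460, —, 853, —, —, 329, 636, 960, 332, 247, 469, 500, 894, 78, —, —]

500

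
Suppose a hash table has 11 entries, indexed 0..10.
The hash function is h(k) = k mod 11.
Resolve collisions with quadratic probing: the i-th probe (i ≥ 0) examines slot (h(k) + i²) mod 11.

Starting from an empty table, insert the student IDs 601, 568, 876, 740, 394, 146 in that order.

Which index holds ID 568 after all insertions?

8

601: h=7 -> slot 7
568: h=7, probe 7,8 -> slot 8
876: h=7, probe 7,8,0 -> slot 0
740: h=3 -> slot 3
394: h=9 -> slot 9
146: h=3, probe 3,4 -> slot 4
Table: [876, _, _, 740, 146, _, _, 601, 568, 394, _]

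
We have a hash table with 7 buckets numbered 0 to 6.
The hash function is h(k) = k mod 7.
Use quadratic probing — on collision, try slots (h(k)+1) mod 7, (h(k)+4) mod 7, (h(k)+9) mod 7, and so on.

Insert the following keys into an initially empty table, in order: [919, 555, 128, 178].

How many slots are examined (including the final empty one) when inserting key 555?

2

919 hashes to 2; slot 2 is free → place at 2.
555 hashes to 2; 2 taken → place at 3.
128 hashes to 2; 2,3 taken → place at 6.
178 hashes to 3; 3 taken → place at 4.
Table: [∅, ∅, 919, 555, 178, ∅, 128]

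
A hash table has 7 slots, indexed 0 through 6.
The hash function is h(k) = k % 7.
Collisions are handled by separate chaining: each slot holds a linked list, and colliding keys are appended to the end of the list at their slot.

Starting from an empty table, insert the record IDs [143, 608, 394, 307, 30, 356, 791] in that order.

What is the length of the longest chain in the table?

Insert 143: h=3, bucket 3 empty -> new chain.
Insert 608: h=6, bucket 6 empty -> new chain.
Insert 394: h=2, bucket 2 empty -> new chain.
Insert 307: h=6, bucket 6 nonempty -> append to chain.
Insert 30: h=2, bucket 2 nonempty -> append to chain.
Insert 356: h=6, bucket 6 nonempty -> append to chain.
Insert 791: h=0, bucket 0 empty -> new chain.
Final buckets:
0: 791
1: .
2: 394 -> 30
3: 143
4: .
5: .
6: 608 -> 307 -> 356

3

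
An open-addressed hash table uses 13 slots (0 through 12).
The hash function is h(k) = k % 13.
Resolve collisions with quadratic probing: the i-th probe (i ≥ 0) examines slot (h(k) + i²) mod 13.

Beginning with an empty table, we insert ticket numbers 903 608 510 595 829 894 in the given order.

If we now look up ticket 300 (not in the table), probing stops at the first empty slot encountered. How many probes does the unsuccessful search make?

2

903: h=6 → slot 6
608: h=10 → slot 10
510: h=3 → slot 3
595: h=10, probe 10,11 → slot 11
829: h=10, probe 10,11,1 → slot 1
894: h=10, probe 10,11,1,6,0 → slot 0
Table: [894, 829, _, 510, _, _, 903, _, _, _, 608, 595, _]
Lookup 300: h=1, probe 1,2 → slot 2 empty, not found.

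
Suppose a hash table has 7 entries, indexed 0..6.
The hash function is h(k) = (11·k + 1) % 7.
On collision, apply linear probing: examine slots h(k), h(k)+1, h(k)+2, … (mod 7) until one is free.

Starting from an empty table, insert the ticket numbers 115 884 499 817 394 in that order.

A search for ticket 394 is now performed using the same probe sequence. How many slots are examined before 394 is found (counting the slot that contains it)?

115: h=6 -> slot 6
884: h=2 -> slot 2
499: h=2, probe 2,3 -> slot 3
817: h=0 -> slot 0
394: h=2, probe 2,3,4 -> slot 4
Table: [817, _, 884, 499, 394, _, 115]
Lookup 394: h=2, probe 2,3,4 → found at 4.

3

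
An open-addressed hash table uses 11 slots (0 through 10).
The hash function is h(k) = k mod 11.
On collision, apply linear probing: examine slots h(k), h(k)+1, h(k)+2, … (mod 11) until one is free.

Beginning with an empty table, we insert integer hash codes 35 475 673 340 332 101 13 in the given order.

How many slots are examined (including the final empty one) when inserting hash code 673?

Insert 35: h=2, slot 2 empty => index 2.
Insert 475: h=2, slot 2 occupied => index 3.
Insert 673: h=2, slots 2,3 occupied => index 4.
Insert 340: h=10, slot 10 empty => index 10.
Insert 332: h=2, slots 2,3,4 occupied => index 5.
Insert 101: h=2, slots 2,3,4,5 occupied => index 6.
Insert 13: h=2, slots 2,3,4,5,6 occupied => index 7.
Table: [∅, ∅, 35, 475, 673, 332, 101, 13, ∅, ∅, 340]

3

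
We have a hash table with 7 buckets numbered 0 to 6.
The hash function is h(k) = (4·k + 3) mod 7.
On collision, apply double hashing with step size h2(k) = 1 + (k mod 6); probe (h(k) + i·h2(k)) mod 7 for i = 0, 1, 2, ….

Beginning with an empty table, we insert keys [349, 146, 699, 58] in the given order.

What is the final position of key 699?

3

349: h=6 -> slot 6
146: h=6, h2=3, probe 6,2 -> slot 2
699: h=6, h2=4, probe 6,3 -> slot 3
58: h=4 -> slot 4
Table: [-, -, 146, 699, 58, -, 349]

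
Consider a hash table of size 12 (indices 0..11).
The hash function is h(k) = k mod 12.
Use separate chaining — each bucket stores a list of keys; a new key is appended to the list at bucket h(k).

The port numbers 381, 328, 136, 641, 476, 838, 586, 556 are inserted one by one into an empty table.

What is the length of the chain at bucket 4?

3

381 → bucket 9
328 → bucket 4
136 → bucket 4 (collision)
641 → bucket 5
476 → bucket 8
838 → bucket 10
586 → bucket 10 (collision)
556 → bucket 4 (collision)
Final buckets:
0: -
1: -
2: -
3: -
4: 328 -> 136 -> 556
5: 641
6: -
7: -
8: 476
9: 381
10: 838 -> 586
11: -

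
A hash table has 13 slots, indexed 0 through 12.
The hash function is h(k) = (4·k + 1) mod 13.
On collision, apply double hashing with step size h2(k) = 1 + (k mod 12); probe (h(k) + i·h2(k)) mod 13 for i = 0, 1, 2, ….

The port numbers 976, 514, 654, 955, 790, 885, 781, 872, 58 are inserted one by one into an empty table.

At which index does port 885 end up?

9

976 hashes to 5; slot 5 is free → place at 5.
514 hashes to 3; slot 3 is free → place at 3.
654 hashes to 4; slot 4 is free → place at 4.
955 hashes to 12; slot 12 is free → place at 12.
790 hashes to 2; slot 2 is free → place at 2.
885 hashes to 5, h2=10; 5,2,12 taken → place at 9.
781 hashes to 5, h2=2; 5 taken → place at 7.
872 hashes to 5, h2=9; 5 taken → place at 1.
58 hashes to 12, h2=11; 12 taken → place at 10.
Table: [., 872, 790, 514, 654, 976, ., 781, ., 885, 58, ., 955]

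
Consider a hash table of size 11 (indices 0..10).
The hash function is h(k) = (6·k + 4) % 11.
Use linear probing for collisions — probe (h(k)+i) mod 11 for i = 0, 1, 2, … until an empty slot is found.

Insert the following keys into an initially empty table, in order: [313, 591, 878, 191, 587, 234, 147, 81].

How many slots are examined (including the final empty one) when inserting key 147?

4

313 hashes to 1; slot 1 is free => place at 1.
591 hashes to 8; slot 8 is free => place at 8.
878 hashes to 3; slot 3 is free => place at 3.
191 hashes to 6; slot 6 is free => place at 6.
587 hashes to 6; 6 taken => place at 7.
234 hashes to 0; slot 0 is free => place at 0.
147 hashes to 6; 6,7,8 taken => place at 9.
81 hashes to 6; 6,7,8,9 taken => place at 10.
Table: [234, 313, _, 878, _, _, 191, 587, 591, 147, 81]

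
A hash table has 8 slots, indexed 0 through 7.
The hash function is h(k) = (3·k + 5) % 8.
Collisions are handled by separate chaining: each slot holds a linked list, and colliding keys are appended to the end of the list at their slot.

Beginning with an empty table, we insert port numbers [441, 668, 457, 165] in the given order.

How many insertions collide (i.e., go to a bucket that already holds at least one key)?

1

441 -> bucket 0
668 -> bucket 1
457 -> bucket 0 (collision)
165 -> bucket 4
Final buckets:
0: 441 -> 457
1: 668
2: .
3: .
4: 165
5: .
6: .
7: .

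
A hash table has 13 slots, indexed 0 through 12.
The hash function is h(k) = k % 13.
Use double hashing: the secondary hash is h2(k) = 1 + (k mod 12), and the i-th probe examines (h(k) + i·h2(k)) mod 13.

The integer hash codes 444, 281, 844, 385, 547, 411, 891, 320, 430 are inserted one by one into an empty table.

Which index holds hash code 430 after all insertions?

Insert 444: h=2, slot 2 empty → index 2.
Insert 281: h=8, slot 8 empty → index 8.
Insert 844: h=12, slot 12 empty → index 12.
Insert 385: h=8, h2=2, slot 8 occupied → index 10.
Insert 547: h=1, slot 1 empty → index 1.
Insert 411: h=8, h2=4, slots 8,12 occupied → index 3.
Insert 891: h=7, slot 7 empty → index 7.
Insert 320: h=8, h2=9, slot 8 occupied → index 4.
Insert 430: h=1, h2=11, slots 1,12,10,8 occupied → index 6.
Table: [_, 547, 444, 411, 320, _, 430, 891, 281, _, 385, _, 844]

6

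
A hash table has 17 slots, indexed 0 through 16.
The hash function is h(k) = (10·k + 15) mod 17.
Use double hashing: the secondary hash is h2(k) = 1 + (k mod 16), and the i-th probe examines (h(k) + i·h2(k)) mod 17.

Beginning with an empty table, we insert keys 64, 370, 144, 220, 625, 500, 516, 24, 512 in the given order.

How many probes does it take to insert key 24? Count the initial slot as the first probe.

Insert 64: h=9, slot 9 empty => index 9.
Insert 370: h=9, h2=3, slot 9 occupied => index 12.
Insert 144: h=10, slot 10 empty => index 10.
Insert 220: h=5, slot 5 empty => index 5.
Insert 625: h=9, h2=2, slot 9 occupied => index 11.
Insert 500: h=0, slot 0 empty => index 0.
Insert 516: h=7, slot 7 empty => index 7.
Insert 24: h=0, h2=9, slots 0,9 occupied => index 1.
Insert 512: h=1, h2=1, slot 1 occupied => index 2.
Table: [500, 24, 512, ., ., 220, ., 516, ., 64, 144, 625, 370, ., ., ., .]

3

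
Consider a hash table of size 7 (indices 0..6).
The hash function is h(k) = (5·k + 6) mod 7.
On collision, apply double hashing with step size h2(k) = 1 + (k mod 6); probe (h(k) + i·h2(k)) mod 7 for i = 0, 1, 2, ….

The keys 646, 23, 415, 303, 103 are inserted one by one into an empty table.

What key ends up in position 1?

Insert 646: h=2, slot 2 empty → index 2.
Insert 23: h=2, h2=6, slot 2 occupied → index 1.
Insert 415: h=2, h2=2, slot 2 occupied → index 4.
Insert 303: h=2, h2=4, slot 2 occupied → index 6.
Insert 103: h=3, slot 3 empty → index 3.
Table: [∅, 23, 646, 103, 415, ∅, 303]

23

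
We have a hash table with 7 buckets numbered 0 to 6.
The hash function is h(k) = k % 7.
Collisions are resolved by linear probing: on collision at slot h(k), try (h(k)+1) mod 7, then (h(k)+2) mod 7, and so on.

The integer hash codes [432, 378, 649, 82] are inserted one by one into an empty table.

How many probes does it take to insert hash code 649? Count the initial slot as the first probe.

432: h=5 => slot 5
378: h=0 => slot 0
649: h=5, probe 5,6 => slot 6
82: h=5, probe 5,6,0,1 => slot 1
Table: [378, 82, ∅, ∅, ∅, 432, 649]

2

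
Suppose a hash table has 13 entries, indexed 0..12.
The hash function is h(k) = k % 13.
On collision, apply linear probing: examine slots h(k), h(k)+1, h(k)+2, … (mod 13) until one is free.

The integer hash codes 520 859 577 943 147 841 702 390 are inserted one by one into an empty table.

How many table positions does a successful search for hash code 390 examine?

4

Insert 520: h=0, slot 0 empty => index 0.
Insert 859: h=1, slot 1 empty => index 1.
Insert 577: h=5, slot 5 empty => index 5.
Insert 943: h=7, slot 7 empty => index 7.
Insert 147: h=4, slot 4 empty => index 4.
Insert 841: h=9, slot 9 empty => index 9.
Insert 702: h=0, slots 0,1 occupied => index 2.
Insert 390: h=0, slots 0,1,2 occupied => index 3.
Table: [520, 859, 702, 390, 147, 577, -, 943, -, 841, -, -, -]
Lookup 390: h=0, probe 0,1,2,3 → found at 3.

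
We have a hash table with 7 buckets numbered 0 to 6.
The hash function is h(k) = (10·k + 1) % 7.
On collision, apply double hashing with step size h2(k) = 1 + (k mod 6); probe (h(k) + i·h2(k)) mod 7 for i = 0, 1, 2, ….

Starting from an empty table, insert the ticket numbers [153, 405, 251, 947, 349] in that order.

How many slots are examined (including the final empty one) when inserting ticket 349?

5

153 hashes to 5; slot 5 is free → place at 5.
405 hashes to 5, h2=4; 5 taken → place at 2.
251 hashes to 5, h2=6; 5 taken → place at 4.
947 hashes to 0; slot 0 is free → place at 0.
349 hashes to 5, h2=2; 5,0,2,4 taken → place at 6.
Table: [947, -, 405, -, 251, 153, 349]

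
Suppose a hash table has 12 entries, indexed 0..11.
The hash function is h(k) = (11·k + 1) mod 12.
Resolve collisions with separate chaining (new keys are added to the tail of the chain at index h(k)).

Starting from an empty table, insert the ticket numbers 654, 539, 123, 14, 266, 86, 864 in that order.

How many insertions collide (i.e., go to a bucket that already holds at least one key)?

2

654 → bucket 7
539 → bucket 2
123 → bucket 10
14 → bucket 11
266 → bucket 11 (collision)
86 → bucket 11 (collision)
864 → bucket 1
Final buckets:
0: ∅
1: 864
2: 539
3: ∅
4: ∅
5: ∅
6: ∅
7: 654
8: ∅
9: ∅
10: 123
11: 14 -> 266 -> 86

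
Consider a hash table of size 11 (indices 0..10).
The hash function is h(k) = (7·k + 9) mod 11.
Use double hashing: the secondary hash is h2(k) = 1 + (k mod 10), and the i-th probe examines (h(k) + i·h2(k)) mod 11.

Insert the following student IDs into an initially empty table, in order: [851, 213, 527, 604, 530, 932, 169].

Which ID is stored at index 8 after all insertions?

Insert 851: h=4, slot 4 empty -> index 4.
Insert 213: h=4, h2=4, slot 4 occupied -> index 8.
Insert 527: h=2, slot 2 empty -> index 2.
Insert 604: h=2, h2=5, slot 2 occupied -> index 7.
Insert 530: h=1, slot 1 empty -> index 1.
Insert 932: h=10, slot 10 empty -> index 10.
Insert 169: h=4, h2=10, slot 4 occupied -> index 3.
Table: [-, 530, 527, 169, 851, -, -, 604, 213, -, 932]

213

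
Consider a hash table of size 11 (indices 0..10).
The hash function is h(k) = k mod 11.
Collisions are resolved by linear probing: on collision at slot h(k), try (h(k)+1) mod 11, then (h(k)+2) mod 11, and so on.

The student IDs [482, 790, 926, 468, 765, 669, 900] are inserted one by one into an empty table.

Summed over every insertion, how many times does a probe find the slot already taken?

7

482: h=9 → slot 9
790: h=9, probe 9,10 → slot 10
926: h=2 → slot 2
468: h=6 → slot 6
765: h=6, probe 6,7 → slot 7
669: h=9, probe 9,10,0 → slot 0
900: h=9, probe 9,10,0,1 → slot 1
Table: [669, 900, 926, ., ., ., 468, 765, ., 482, 790]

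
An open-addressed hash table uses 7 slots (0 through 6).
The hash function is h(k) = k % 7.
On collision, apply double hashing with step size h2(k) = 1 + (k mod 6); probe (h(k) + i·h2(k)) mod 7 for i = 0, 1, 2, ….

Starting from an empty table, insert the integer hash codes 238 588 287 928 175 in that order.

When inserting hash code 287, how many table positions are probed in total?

2

Insert 238: h=0, slot 0 empty -> index 0.
Insert 588: h=0, h2=1, slot 0 occupied -> index 1.
Insert 287: h=0, h2=6, slot 0 occupied -> index 6.
Insert 928: h=4, slot 4 empty -> index 4.
Insert 175: h=0, h2=2, slot 0 occupied -> index 2.
Table: [238, 588, 175, —, 928, —, 287]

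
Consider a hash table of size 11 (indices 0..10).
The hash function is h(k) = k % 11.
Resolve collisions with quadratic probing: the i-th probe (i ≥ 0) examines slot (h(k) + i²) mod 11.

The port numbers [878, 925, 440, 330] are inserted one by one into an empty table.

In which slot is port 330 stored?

878 hashes to 9; slot 9 is free → place at 9.
925 hashes to 1; slot 1 is free → place at 1.
440 hashes to 0; slot 0 is free → place at 0.
330 hashes to 0; 0,1 taken → place at 4.
Table: [440, 925, -, -, 330, -, -, -, -, 878, -]

4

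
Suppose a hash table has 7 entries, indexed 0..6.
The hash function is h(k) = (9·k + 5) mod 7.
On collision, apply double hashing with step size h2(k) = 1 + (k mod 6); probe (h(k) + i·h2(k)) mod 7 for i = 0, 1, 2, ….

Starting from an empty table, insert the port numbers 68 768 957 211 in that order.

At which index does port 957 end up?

5

68 hashes to 1; slot 1 is free -> place at 1.
768 hashes to 1, h2=1; 1 taken -> place at 2.
957 hashes to 1, h2=4; 1 taken -> place at 5.
211 hashes to 0; slot 0 is free -> place at 0.
Table: [211, 68, 768, -, -, 957, -]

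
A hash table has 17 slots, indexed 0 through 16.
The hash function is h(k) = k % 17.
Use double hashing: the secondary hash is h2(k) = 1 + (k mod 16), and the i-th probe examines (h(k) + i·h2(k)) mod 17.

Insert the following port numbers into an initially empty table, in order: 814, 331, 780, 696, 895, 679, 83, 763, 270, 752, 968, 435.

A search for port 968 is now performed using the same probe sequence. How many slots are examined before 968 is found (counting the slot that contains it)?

814 hashes to 15; slot 15 is free -> place at 15.
331 hashes to 8; slot 8 is free -> place at 8.
780 hashes to 15, h2=13; 15 taken -> place at 11.
696 hashes to 16; slot 16 is free -> place at 16.
895 hashes to 11, h2=16; 11 taken -> place at 10.
679 hashes to 16, h2=8; 16 taken -> place at 7.
83 hashes to 15, h2=4; 15 taken -> place at 2.
763 hashes to 15, h2=12; 15,10 taken -> place at 5.
270 hashes to 15, h2=15; 15 taken -> place at 13.
752 hashes to 4; slot 4 is free -> place at 4.
968 hashes to 16, h2=9; 16,8 taken -> place at 0.
435 hashes to 10, h2=4; 10 taken -> place at 14.
Table: [968, -, 83, -, 752, 763, -, 679, 331, -, 895, 780, -, 270, 435, 814, 696]
Lookup 968: h=16, h2=9, probe 16,8,0 → found at 0.

3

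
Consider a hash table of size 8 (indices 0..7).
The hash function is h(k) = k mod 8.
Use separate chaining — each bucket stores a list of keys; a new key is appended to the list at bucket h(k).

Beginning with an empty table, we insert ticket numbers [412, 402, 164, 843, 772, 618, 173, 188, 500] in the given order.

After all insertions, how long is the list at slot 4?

5

412 -> bucket 4
402 -> bucket 2
164 -> bucket 4 (collision)
843 -> bucket 3
772 -> bucket 4 (collision)
618 -> bucket 2 (collision)
173 -> bucket 5
188 -> bucket 4 (collision)
500 -> bucket 4 (collision)
Final buckets:
0: _
1: _
2: 402 -> 618
3: 843
4: 412 -> 164 -> 772 -> 188 -> 500
5: 173
6: _
7: _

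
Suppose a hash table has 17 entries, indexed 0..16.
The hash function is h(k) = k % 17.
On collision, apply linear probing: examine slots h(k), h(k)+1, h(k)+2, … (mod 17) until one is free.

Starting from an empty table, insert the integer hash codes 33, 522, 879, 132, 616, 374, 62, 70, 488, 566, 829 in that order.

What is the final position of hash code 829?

1

33 hashes to 16; slot 16 is free → place at 16.
522 hashes to 12; slot 12 is free → place at 12.
879 hashes to 12; 12 taken → place at 13.
132 hashes to 13; 13 taken → place at 14.
616 hashes to 4; slot 4 is free → place at 4.
374 hashes to 0; slot 0 is free → place at 0.
62 hashes to 11; slot 11 is free → place at 11.
70 hashes to 2; slot 2 is free → place at 2.
488 hashes to 12; 12,13,14 taken → place at 15.
566 hashes to 5; slot 5 is free → place at 5.
829 hashes to 13; 13,14,15,16,0 taken → place at 1.
Table: [374, 829, 70, ∅, 616, 566, ∅, ∅, ∅, ∅, ∅, 62, 522, 879, 132, 488, 33]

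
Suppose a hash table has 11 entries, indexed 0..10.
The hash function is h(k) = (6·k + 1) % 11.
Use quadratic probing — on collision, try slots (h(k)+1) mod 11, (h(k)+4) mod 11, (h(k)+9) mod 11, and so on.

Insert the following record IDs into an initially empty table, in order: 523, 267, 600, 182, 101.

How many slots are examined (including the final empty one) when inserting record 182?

523: h=4 -> slot 4
267: h=8 -> slot 8
600: h=4, probe 4,5 -> slot 5
182: h=4, probe 4,5,8,2 -> slot 2
101: h=2, probe 2,3 -> slot 3
Table: [—, —, 182, 101, 523, 600, —, —, 267, —, —]

4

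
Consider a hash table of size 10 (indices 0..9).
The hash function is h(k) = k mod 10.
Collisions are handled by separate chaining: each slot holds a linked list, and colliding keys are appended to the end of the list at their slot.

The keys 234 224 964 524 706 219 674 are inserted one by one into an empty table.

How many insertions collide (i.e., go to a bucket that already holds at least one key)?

234 -> bucket 4
224 -> bucket 4 (collision)
964 -> bucket 4 (collision)
524 -> bucket 4 (collision)
706 -> bucket 6
219 -> bucket 9
674 -> bucket 4 (collision)
Final buckets:
0: —
1: —
2: —
3: —
4: 234 -> 224 -> 964 -> 524 -> 674
5: —
6: 706
7: —
8: —
9: 219

4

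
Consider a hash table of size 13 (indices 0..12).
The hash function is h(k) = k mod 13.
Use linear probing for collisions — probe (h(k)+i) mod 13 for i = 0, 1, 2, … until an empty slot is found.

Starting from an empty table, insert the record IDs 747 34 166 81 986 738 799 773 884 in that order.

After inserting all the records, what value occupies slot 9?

773

747 hashes to 6; slot 6 is free => place at 6.
34 hashes to 8; slot 8 is free => place at 8.
166 hashes to 10; slot 10 is free => place at 10.
81 hashes to 3; slot 3 is free => place at 3.
986 hashes to 11; slot 11 is free => place at 11.
738 hashes to 10; 10,11 taken => place at 12.
799 hashes to 6; 6 taken => place at 7.
773 hashes to 6; 6,7,8 taken => place at 9.
884 hashes to 0; slot 0 is free => place at 0.
Table: [884, ∅, ∅, 81, ∅, ∅, 747, 799, 34, 773, 166, 986, 738]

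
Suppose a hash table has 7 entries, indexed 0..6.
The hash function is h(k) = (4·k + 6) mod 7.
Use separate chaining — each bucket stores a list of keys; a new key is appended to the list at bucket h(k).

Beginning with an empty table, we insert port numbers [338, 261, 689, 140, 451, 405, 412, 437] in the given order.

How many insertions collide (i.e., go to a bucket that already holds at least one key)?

4

Insert 338: h=0, bucket 0 empty -> new chain.
Insert 261: h=0, bucket 0 nonempty -> append to chain.
Insert 689: h=4, bucket 4 empty -> new chain.
Insert 140: h=6, bucket 6 empty -> new chain.
Insert 451: h=4, bucket 4 nonempty -> append to chain.
Insert 405: h=2, bucket 2 empty -> new chain.
Insert 412: h=2, bucket 2 nonempty -> append to chain.
Insert 437: h=4, bucket 4 nonempty -> append to chain.
Final buckets:
0: 338 -> 261
1: ∅
2: 405 -> 412
3: ∅
4: 689 -> 451 -> 437
5: ∅
6: 140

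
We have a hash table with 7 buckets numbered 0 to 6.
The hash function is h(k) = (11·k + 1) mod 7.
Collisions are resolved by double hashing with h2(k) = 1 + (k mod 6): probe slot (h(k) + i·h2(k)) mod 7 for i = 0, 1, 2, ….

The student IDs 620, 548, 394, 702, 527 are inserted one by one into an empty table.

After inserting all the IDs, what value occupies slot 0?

620 hashes to 3; slot 3 is free → place at 3.
548 hashes to 2; slot 2 is free → place at 2.
394 hashes to 2, h2=5; 2 taken → place at 0.
702 hashes to 2, h2=1; 2,3 taken → place at 4.
527 hashes to 2, h2=6; 2 taken → place at 1.
Table: [394, 527, 548, 620, 702, ., .]

394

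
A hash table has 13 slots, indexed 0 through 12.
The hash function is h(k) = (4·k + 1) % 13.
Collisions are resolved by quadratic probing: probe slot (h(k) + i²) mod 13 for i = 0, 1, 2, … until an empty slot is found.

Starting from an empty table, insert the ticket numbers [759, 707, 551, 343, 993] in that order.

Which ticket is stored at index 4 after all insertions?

Insert 759: h=8, slot 8 empty => index 8.
Insert 707: h=8, slot 8 occupied => index 9.
Insert 551: h=8, slots 8,9 occupied => index 12.
Insert 343: h=8, slots 8,9,12 occupied => index 4.
Insert 993: h=8, slots 8,9,12,4 occupied => index 11.
Table: [., ., ., ., 343, ., ., ., 759, 707, ., 993, 551]

343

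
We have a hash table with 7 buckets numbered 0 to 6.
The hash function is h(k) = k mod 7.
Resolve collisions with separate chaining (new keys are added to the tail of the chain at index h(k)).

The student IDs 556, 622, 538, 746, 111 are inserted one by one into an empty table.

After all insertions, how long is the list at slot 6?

Insert 556: h=3, bucket 3 empty -> new chain.
Insert 622: h=6, bucket 6 empty -> new chain.
Insert 538: h=6, bucket 6 nonempty -> append to chain.
Insert 746: h=4, bucket 4 empty -> new chain.
Insert 111: h=6, bucket 6 nonempty -> append to chain.
Final buckets:
0: ∅
1: ∅
2: ∅
3: 556
4: 746
5: ∅
6: 622 -> 538 -> 111

3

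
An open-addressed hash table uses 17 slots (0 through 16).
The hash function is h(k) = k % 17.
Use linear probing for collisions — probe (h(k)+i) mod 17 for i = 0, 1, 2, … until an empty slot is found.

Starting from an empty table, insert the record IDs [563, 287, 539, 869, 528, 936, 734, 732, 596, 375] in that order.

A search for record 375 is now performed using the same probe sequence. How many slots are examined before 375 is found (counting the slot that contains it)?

563: h=2 => slot 2
287: h=15 => slot 15
539: h=12 => slot 12
869: h=2, probe 2,3 => slot 3
528: h=1 => slot 1
936: h=1, probe 1,2,3,4 => slot 4
734: h=3, probe 3,4,5 => slot 5
732: h=1, probe 1,2,3,4,5,6 => slot 6
596: h=1, probe 1,2,3,4,5,6,7 => slot 7
375: h=1, probe 1,2,3,4,5,6,7,8 => slot 8
Table: [-, 528, 563, 869, 936, 734, 732, 596, 375, -, -, -, 539, -, -, 287, -]
Lookup 375: h=1, probe 1,2,3,4,5,6,7,8 → found at 8.

8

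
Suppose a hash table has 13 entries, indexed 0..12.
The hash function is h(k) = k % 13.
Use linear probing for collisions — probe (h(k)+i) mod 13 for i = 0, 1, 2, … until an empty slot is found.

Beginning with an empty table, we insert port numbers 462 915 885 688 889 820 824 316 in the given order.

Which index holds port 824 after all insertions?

462: h=7 -> slot 7
915: h=5 -> slot 5
885: h=1 -> slot 1
688: h=12 -> slot 12
889: h=5, probe 5,6 -> slot 6
820: h=1, probe 1,2 -> slot 2
824: h=5, probe 5,6,7,8 -> slot 8
316: h=4 -> slot 4
Table: [., 885, 820, ., 316, 915, 889, 462, 824, ., ., ., 688]

8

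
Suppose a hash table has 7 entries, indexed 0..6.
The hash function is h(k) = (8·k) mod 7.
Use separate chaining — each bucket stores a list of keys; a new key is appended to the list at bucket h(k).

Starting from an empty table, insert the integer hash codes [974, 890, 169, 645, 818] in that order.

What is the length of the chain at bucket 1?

Insert 974: h=1, bucket 1 empty -> new chain.
Insert 890: h=1, bucket 1 nonempty -> append to chain.
Insert 169: h=1, bucket 1 nonempty -> append to chain.
Insert 645: h=1, bucket 1 nonempty -> append to chain.
Insert 818: h=6, bucket 6 empty -> new chain.
Final buckets:
0: .
1: 974 -> 890 -> 169 -> 645
2: .
3: .
4: .
5: .
6: 818

4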